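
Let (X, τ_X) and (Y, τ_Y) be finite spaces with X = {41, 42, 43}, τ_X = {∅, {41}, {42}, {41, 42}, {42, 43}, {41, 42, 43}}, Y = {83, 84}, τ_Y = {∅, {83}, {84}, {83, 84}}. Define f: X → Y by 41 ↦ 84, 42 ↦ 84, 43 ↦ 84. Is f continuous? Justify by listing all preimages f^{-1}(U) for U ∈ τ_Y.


f IS continuous.

Compute f^{-1}(U) for each U ∈ τ_Y:
  U = ∅: f^{-1}(U) = ∅ ∈ τ_X ✓.
  U = {83}: f^{-1}(U) = ∅ ∈ τ_X ✓.
  U = {84}: f^{-1}(U) = {41, 42, 43} ∈ τ_X ✓.
  U = {83, 84}: f^{-1}(U) = {41, 42, 43} ∈ τ_X ✓.
Every preimage lies in τ_X, so f IS continuous.


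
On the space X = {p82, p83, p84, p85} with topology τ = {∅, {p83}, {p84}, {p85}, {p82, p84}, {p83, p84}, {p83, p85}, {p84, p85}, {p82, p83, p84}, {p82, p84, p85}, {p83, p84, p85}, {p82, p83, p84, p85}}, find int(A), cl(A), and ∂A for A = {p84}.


int(A) = {p84}, cl(A) = {p82, p84}, ∂A = {p82}.

Closed sets in (X, τ) are complements of opens:
  closed(X, τ) = {∅, {p82}, {p83}, {p85}, {p82, p83}, {p82, p84}, {p82, p85}, {p83, p85}, {p82, p83, p84}, {p82, p83, p85}, {p82, p84, p85}, {p82, p83, p84, p85}}.
int(A) = ⋃ {U ∈ τ : U ⊆ A}. Opens contained in A: ∅, {p84}.
Taking the union of these: int(A) = {p84}.
cl(A) = ⋂ {C closed : A ⊆ C}. Closed sets containing A: {p82, p84}, {p82, p83, p84}, {p82, p84, p85}, {p82, p83, p84, p85}.
Intersecting these: cl(A) = {p82, p84}.
∂A = cl(A) ∖ int(A) = {p82, p84} ∖ {p84} = {p82}.


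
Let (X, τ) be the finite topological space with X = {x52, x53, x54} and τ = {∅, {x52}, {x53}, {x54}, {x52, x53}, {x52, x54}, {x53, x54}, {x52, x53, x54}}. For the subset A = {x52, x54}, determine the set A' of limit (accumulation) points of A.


A' = ∅

For each x ∈ X, list the open sets U ∈ τ with x ∈ U, then check whether U ∩ (A ∖ {x}) ≠ ∅ for every such U.
  x = x52: open {x52} ∋ x has {x52} ∩ (A ∖ {x52}) = ∅, so x is NOT a limit point.
  x = x53: open {x53} ∋ x has {x53} ∩ (A ∖ {x53}) = ∅, so x is NOT a limit point.
  x = x54: open {x54} ∋ x has {x54} ∩ (A ∖ {x54}) = ∅, so x is NOT a limit point.
Collecting: A' = ∅.


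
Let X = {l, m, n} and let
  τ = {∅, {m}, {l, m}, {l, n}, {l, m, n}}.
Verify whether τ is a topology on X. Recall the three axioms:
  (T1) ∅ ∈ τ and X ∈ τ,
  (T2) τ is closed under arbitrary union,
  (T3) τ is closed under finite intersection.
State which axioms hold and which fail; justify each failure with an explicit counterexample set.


τ is NOT a topology on X.

Axiom (T1): ∅ ∈ τ? Yes; X ∈ τ? Yes.
Axiom (T2/T3): check pairwise unions and intersections of members of τ.
Counterexample for (T3): {l, m} ∩ {l, n} = {l} ∉ τ. Therefore τ is NOT a topology.


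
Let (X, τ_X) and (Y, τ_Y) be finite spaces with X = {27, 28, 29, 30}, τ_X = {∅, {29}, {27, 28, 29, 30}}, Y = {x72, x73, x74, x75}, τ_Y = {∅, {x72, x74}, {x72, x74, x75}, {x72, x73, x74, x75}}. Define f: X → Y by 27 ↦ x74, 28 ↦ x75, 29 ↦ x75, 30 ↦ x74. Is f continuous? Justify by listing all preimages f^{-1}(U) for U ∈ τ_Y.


f is NOT continuous.

Compute f^{-1}(U) for each U ∈ τ_Y:
  U = ∅: f^{-1}(U) = ∅ ∈ τ_X ✓.
  U = {x72, x74}: f^{-1}(U) = {27, 30} ∉ τ_X ✗.
  U = {x72, x74, x75}: f^{-1}(U) = {27, 28, 29, 30} ∈ τ_X ✓.
  U = {x72, x73, x74, x75}: f^{-1}(U) = {27, 28, 29, 30} ∈ τ_X ✓.
Found U = {x72, x74} with f^{-1}(U) = {27, 30} not in τ_X. Therefore f is NOT continuous.


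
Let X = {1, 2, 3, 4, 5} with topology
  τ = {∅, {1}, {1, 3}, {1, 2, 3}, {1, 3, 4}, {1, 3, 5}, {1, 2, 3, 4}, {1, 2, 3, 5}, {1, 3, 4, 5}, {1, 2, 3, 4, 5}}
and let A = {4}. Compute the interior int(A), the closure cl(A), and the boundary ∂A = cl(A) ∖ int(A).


int(A) = ∅, cl(A) = {4}, ∂A = {4}.

Closed sets in (X, τ) are complements of opens:
  closed(X, τ) = {∅, {2}, {4}, {5}, {2, 4}, {2, 5}, {4, 5}, {2, 4, 5}, {2, 3, 4, 5}, {1, 2, 3, 4, 5}}.
int(A) = ⋃ {U ∈ τ : U ⊆ A}. Opens contained in A: ∅.
Taking the union of these: int(A) = ∅.
cl(A) = ⋂ {C closed : A ⊆ C}. Closed sets containing A: {4}, {2, 4}, {4, 5}, {2, 4, 5}, {2, 3, 4, 5}, {1, 2, 3, 4, 5}.
Intersecting these: cl(A) = {4}.
∂A = cl(A) ∖ int(A) = {4} ∖ ∅ = {4}.


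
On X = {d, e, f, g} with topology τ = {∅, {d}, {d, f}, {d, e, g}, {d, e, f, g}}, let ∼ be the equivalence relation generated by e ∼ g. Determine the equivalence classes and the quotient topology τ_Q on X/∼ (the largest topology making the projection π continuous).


X/∼ = {[d], [e=g], [f]}; |τ_Q| = 5.

Equivalence classes: [d], [e=g], [f].
Quotient map π: X → X/∼ sends d ↦ [d], e ↦ [e=g], f ↦ [f], g ↦ [e=g].
For each subset V ⊆ X/∼, compute π^{-1}(V) ⊆ X and check whether π^{-1}(V) ∈ τ. V is open in τ_Q iff π^{-1}(V) ∈ τ.
  V = {}: π^{-1}(V) = ∅ ∈ τ ✓.
  V = {[d]}: π^{-1}(V) = {d} ∈ τ ✓.
  V = {[e=g]}: π^{-1}(V) = {e, g} ∉ τ ✗.
  V = {[d], [e=g]}: π^{-1}(V) = {d, e, g} ∈ τ ✓.
  V = {[f]}: π^{-1}(V) = {f} ∉ τ ✗.
  V = {[d], [f]}: π^{-1}(V) = {d, f} ∈ τ ✓.
  V = {[e=g], [f]}: π^{-1}(V) = {e, f, g} ∉ τ ✗.
  V = {[d], [e=g], [f]}: π^{-1}(V) = {d, e, f, g} ∈ τ ✓.
Open sets in the quotient: τ_Q = {{}, {[d]}, {[d], [e=g]}, {[d], [f]}, {[d], [e=g], [f]}} (5 elements).


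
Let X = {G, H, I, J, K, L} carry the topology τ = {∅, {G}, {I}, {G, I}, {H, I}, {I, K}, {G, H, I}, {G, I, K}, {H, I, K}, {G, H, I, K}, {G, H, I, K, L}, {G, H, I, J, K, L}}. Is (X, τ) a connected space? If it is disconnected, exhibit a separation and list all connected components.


(X, τ) is connected.

Find clopen sets (U ∈ τ with X ∖ U ∈ τ):
  U = ∅, X ∖ U = {G, H, I, J, K, L} — both open, so U is clopen.
  U = {G, H, I, J, K, L}, X ∖ U = ∅ — both open, so U is clopen.
Only trivial clopens (∅ and X) exist, so (X, τ) is connected.
Compute connected components by grouping points that agree on all clopens:
  component: {G, H, I, J, K, L}


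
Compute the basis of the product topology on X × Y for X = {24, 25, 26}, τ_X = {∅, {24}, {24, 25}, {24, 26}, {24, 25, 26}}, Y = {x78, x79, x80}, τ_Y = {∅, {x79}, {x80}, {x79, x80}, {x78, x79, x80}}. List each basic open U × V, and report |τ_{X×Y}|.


Basis B = {∅ × ∅, {24} × {x79}, {24} × {x80}, {24} × {x79, x80}, {24, 25} × {x79}, {24, 26} × {x79}, {24, 25} × {x80}, {24, 26} × {x80}, {24} × {x78, x79, x80}, {24, 25, 26} × {x79}, {24, 25, 26} × {x80}, {24, 25} × {x79, x80}, {24, 26} × {x79, x80}, {24, 25} × {x78, x79, x80}, {24, 26} × {x78, x79, x80}, {24, 25, 26} × {x79, x80}, {24, 25, 26} × {x78, x79, x80}}; |τ_{X×Y}| = 50.

Enumerate products U × V with U ∈ τ_X, V ∈ τ_Y (deduplicated):
  ∅ × ∅ = {} (∅)
  {24} × {x79} = {(24,x79)}
  {24} × {x80} = {(24,x80)}
  {24} × {x79, x80} = {(24,x79), (24,x80)}
  {24, 25} × {x79} = {(24,x79), (25,x79)}
  {24, 26} × {x79} = {(24,x79), (26,x79)}
  {24, 25} × {x80} = {(24,x80), (25,x80)}
  {24, 26} × {x80} = {(24,x80), (26,x80)}
  {24} × {x78, x79, x80} = {(24,x78), (24,x79), (24,x80)}
  {24, 25, 26} × {x79} = {(24,x79), (25,x79), (26,x79)}
  {24, 25, 26} × {x80} = {(24,x80), (25,x80), (26,x80)}
  {24, 25} × {x79, x80} = {(24,x79), (24,x80), (25,x79), (25,x80)}
  {24, 26} × {x79, x80} = {(24,x79), (24,x80), (26,x79), (26,x80)}
  {24, 25} × {x78, x79, x80} = {(24,x78), (24,x79), (24,x80), (25,x78), (25,x79), (25,x80)}
  {24, 26} × {x78, x79, x80} = {(24,x78), (24,x79), (24,x80), (26,x78), (26,x79), (26,x80)}
  {24, 25, 26} × {x79, x80} = {(24,x79), (24,x80), (25,x79), (25,x80), (26,x79), (26,x80)}
  {24, 25, 26} × {x78, x79, x80} = {(24,x78), (24,x79), (24,x80), (25,x78), (25,x79), (25,x80), (26,x78), (26,x79), (26,x80)}
These 17 distinct sets form the basis B.
Close under arbitrary unions to get τ_{X×Y}; counting gives |τ_{X×Y}| = 50.


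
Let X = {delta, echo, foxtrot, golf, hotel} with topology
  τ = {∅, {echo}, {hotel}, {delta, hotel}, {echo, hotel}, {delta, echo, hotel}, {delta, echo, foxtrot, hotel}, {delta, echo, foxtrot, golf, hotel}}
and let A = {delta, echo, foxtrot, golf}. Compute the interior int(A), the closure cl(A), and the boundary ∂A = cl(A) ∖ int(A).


int(A) = {echo}, cl(A) = {delta, echo, foxtrot, golf}, ∂A = {delta, foxtrot, golf}.

Closed sets in (X, τ) are complements of opens:
  closed(X, τ) = {∅, {golf}, {foxtrot, golf}, {delta, foxtrot, golf}, {echo, foxtrot, golf}, {delta, echo, foxtrot, golf}, {delta, foxtrot, golf, hotel}, {delta, echo, foxtrot, golf, hotel}}.
int(A) = ⋃ {U ∈ τ : U ⊆ A}. Opens contained in A: ∅, {echo}.
Taking the union of these: int(A) = {echo}.
cl(A) = ⋂ {C closed : A ⊆ C}. Closed sets containing A: {delta, echo, foxtrot, golf}, {delta, echo, foxtrot, golf, hotel}.
Intersecting these: cl(A) = {delta, echo, foxtrot, golf}.
∂A = cl(A) ∖ int(A) = {delta, echo, foxtrot, golf} ∖ {echo} = {delta, foxtrot, golf}.


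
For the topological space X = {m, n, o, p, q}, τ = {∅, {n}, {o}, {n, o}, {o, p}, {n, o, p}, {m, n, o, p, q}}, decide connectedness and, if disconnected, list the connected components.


(X, τ) is connected.

Find clopen sets (U ∈ τ with X ∖ U ∈ τ):
  U = ∅, X ∖ U = {m, n, o, p, q} — both open, so U is clopen.
  U = {m, n, o, p, q}, X ∖ U = ∅ — both open, so U is clopen.
Only trivial clopens (∅ and X) exist, so (X, τ) is connected.
Compute connected components by grouping points that agree on all clopens:
  component: {m, n, o, p, q}


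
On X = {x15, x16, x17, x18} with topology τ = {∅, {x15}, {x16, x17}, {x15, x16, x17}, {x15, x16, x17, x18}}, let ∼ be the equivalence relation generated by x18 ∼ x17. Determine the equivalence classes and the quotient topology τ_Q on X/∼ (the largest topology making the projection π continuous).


X/∼ = {[x15], [x16], [x17=x18]}; |τ_Q| = 3.

Equivalence classes: [x15], [x16], [x17=x18].
Quotient map π: X → X/∼ sends x15 ↦ [x15], x16 ↦ [x16], x17 ↦ [x17=x18], x18 ↦ [x17=x18].
For each subset V ⊆ X/∼, compute π^{-1}(V) ⊆ X and check whether π^{-1}(V) ∈ τ. V is open in τ_Q iff π^{-1}(V) ∈ τ.
  V = {}: π^{-1}(V) = ∅ ∈ τ ✓.
  V = {[x15]}: π^{-1}(V) = {x15} ∈ τ ✓.
  V = {[x16]}: π^{-1}(V) = {x16} ∉ τ ✗.
  V = {[x15], [x16]}: π^{-1}(V) = {x15, x16} ∉ τ ✗.
  V = {[x17=x18]}: π^{-1}(V) = {x17, x18} ∉ τ ✗.
  V = {[x15], [x17=x18]}: π^{-1}(V) = {x15, x17, x18} ∉ τ ✗.
  V = {[x16], [x17=x18]}: π^{-1}(V) = {x16, x17, x18} ∉ τ ✗.
  V = {[x15], [x16], [x17=x18]}: π^{-1}(V) = {x15, x16, x17, x18} ∈ τ ✓.
Open sets in the quotient: τ_Q = {{}, {[x15]}, {[x15], [x16], [x17=x18]}} (3 elements).


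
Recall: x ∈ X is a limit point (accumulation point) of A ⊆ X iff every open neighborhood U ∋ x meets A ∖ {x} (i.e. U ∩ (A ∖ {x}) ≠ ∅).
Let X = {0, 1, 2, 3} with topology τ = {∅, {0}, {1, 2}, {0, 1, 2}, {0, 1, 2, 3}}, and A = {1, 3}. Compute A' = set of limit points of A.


A' = {2, 3}

For each x ∈ X, list the open sets U ∈ τ with x ∈ U, then check whether U ∩ (A ∖ {x}) ≠ ∅ for every such U.
  x = 0: open {0} ∋ x has {0} ∩ (A ∖ {0}) = ∅, so x is NOT a limit point.
  x = 1: open {1, 2} ∋ x has {1, 2} ∩ (A ∖ {1}) = ∅, so x is NOT a limit point.
  x = 2: opens ∋ x are {1, 2}, {0, 1, 2}, {0, 1, 2, 3}; each meets A ∖ {2}, so x IS a limit point.
  x = 3: opens ∋ x are {0, 1, 2, 3}; each meets A ∖ {3}, so x IS a limit point.
Collecting: A' = {2, 3}.


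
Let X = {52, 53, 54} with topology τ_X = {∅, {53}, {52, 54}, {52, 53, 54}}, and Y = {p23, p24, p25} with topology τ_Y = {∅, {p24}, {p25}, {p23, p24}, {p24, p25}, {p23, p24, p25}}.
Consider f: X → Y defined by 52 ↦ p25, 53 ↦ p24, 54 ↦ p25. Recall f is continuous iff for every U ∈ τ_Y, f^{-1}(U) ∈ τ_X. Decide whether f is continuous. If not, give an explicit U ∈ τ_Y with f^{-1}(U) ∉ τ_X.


f IS continuous.

Compute f^{-1}(U) for each U ∈ τ_Y:
  U = ∅: f^{-1}(U) = ∅ ∈ τ_X ✓.
  U = {p24}: f^{-1}(U) = {53} ∈ τ_X ✓.
  U = {p25}: f^{-1}(U) = {52, 54} ∈ τ_X ✓.
  U = {p23, p24}: f^{-1}(U) = {53} ∈ τ_X ✓.
  U = {p24, p25}: f^{-1}(U) = {52, 53, 54} ∈ τ_X ✓.
  U = {p23, p24, p25}: f^{-1}(U) = {52, 53, 54} ∈ τ_X ✓.
Every preimage lies in τ_X, so f IS continuous.


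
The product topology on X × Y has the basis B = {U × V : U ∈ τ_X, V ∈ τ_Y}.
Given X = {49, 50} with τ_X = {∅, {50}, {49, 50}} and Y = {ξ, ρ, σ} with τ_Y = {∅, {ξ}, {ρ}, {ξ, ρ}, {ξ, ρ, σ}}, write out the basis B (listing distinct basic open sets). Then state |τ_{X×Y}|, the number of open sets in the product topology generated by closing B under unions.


Basis B = {∅ × ∅, {50} × {ξ}, {50} × {ρ}, {49, 50} × {ξ}, {49, 50} × {ρ}, {50} × {ξ, ρ}, {50} × {ξ, ρ, σ}, {49, 50} × {ξ, ρ}, {49, 50} × {ξ, ρ, σ}}; |τ_{X×Y}| = 14.

Enumerate products U × V with U ∈ τ_X, V ∈ τ_Y (deduplicated):
  ∅ × ∅ = {} (∅)
  {50} × {ξ} = {(50,ξ)}
  {50} × {ρ} = {(50,ρ)}
  {49, 50} × {ξ} = {(49,ξ), (50,ξ)}
  {49, 50} × {ρ} = {(49,ρ), (50,ρ)}
  {50} × {ξ, ρ} = {(50,ξ), (50,ρ)}
  {50} × {ξ, ρ, σ} = {(50,ξ), (50,ρ), (50,σ)}
  {49, 50} × {ξ, ρ} = {(49,ξ), (49,ρ), (50,ξ), (50,ρ)}
  {49, 50} × {ξ, ρ, σ} = {(49,ξ), (49,ρ), (49,σ), (50,ξ), (50,ρ), (50,σ)}
These 9 distinct sets form the basis B.
Close under arbitrary unions to get τ_{X×Y}; counting gives |τ_{X×Y}| = 14.


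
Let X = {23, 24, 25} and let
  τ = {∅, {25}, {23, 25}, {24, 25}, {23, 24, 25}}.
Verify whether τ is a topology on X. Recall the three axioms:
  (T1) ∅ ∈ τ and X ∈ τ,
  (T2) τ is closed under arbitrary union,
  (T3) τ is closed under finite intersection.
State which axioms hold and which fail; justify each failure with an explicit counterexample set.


τ IS a topology on X.

Axiom (T1): ∅ ∈ τ? Yes; X ∈ τ? Yes.
Axiom (T2/T3): check pairwise unions and intersections of members of τ.
All pairwise intersections and unions checked — each lies in τ. Therefore τ satisfies (T1), (T2), (T3): it IS a topology on X.


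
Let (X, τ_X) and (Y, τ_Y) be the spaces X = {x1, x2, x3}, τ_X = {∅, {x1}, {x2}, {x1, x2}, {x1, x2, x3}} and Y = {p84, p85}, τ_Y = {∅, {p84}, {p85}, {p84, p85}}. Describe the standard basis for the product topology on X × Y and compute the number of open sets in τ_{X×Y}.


Basis B = {∅ × ∅, {x1} × {p84}, {x1} × {p85}, {x2} × {p84}, {x2} × {p85}, {x1} × {p84, p85}, {x1, x2} × {p84}, {x1, x2} × {p85}, {x2} × {p84, p85}, {x1, x2, x3} × {p84}, {x1, x2, x3} × {p85}, {x1, x2} × {p84, p85}, {x1, x2, x3} × {p84, p85}}; |τ_{X×Y}| = 25.

Enumerate products U × V with U ∈ τ_X, V ∈ τ_Y (deduplicated):
  ∅ × ∅ = {} (∅)
  {x1} × {p84} = {(x1,p84)}
  {x1} × {p85} = {(x1,p85)}
  {x2} × {p84} = {(x2,p84)}
  {x2} × {p85} = {(x2,p85)}
  {x1} × {p84, p85} = {(x1,p84), (x1,p85)}
  {x1, x2} × {p84} = {(x1,p84), (x2,p84)}
  {x1, x2} × {p85} = {(x1,p85), (x2,p85)}
  {x2} × {p84, p85} = {(x2,p84), (x2,p85)}
  {x1, x2, x3} × {p84} = {(x1,p84), (x2,p84), (x3,p84)}
  {x1, x2, x3} × {p85} = {(x1,p85), (x2,p85), (x3,p85)}
  {x1, x2} × {p84, p85} = {(x1,p84), (x1,p85), (x2,p84), (x2,p85)}
  {x1, x2, x3} × {p84, p85} = {(x1,p84), (x1,p85), (x2,p84), (x2,p85), (x3,p84), (x3,p85)}
These 13 distinct sets form the basis B.
Close under arbitrary unions to get τ_{X×Y}; counting gives |τ_{X×Y}| = 25.


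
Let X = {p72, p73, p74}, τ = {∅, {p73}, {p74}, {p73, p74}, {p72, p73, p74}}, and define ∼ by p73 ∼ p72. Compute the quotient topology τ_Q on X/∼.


X/∼ = {[p72=p73], [p74]}; |τ_Q| = 3.

Equivalence classes: [p72=p73], [p74].
Quotient map π: X → X/∼ sends p72 ↦ [p72=p73], p73 ↦ [p72=p73], p74 ↦ [p74].
For each subset V ⊆ X/∼, compute π^{-1}(V) ⊆ X and check whether π^{-1}(V) ∈ τ. V is open in τ_Q iff π^{-1}(V) ∈ τ.
  V = {}: π^{-1}(V) = ∅ ∈ τ ✓.
  V = {[p72=p73]}: π^{-1}(V) = {p72, p73} ∉ τ ✗.
  V = {[p74]}: π^{-1}(V) = {p74} ∈ τ ✓.
  V = {[p72=p73], [p74]}: π^{-1}(V) = {p72, p73, p74} ∈ τ ✓.
Open sets in the quotient: τ_Q = {{}, {[p74]}, {[p72=p73], [p74]}} (3 elements).


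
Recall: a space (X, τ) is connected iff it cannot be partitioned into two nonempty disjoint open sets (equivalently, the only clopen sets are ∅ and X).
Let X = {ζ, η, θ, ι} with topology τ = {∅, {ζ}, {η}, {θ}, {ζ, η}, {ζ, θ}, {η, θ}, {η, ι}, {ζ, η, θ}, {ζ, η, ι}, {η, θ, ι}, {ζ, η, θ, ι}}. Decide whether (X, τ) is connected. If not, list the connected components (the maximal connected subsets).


(X, τ) is disconnected; components = [{ζ}, {θ}, {η, ι}].

Find clopen sets (U ∈ τ with X ∖ U ∈ τ):
  U = ∅, X ∖ U = {ζ, η, θ, ι} — both open, so U is clopen.
  U = {ζ}, X ∖ U = {η, θ, ι} — both open, so U is clopen.
  U = {θ}, X ∖ U = {ζ, η, ι} — both open, so U is clopen.
  U = {ζ, θ}, X ∖ U = {η, ι} — both open, so U is clopen.
  U = {η, ι}, X ∖ U = {ζ, θ} — both open, so U is clopen.
  U = {ζ, η, ι}, X ∖ U = {θ} — both open, so U is clopen.
  U = {η, θ, ι}, X ∖ U = {ζ} — both open, so U is clopen.
  U = {ζ, η, θ, ι}, X ∖ U = ∅ — both open, so U is clopen.
Nontrivial clopen(s) exist: e.g. {ζ, η, ι}. So (X, τ) is disconnected.
Compute connected components by grouping points that agree on all clopens:
  component: {ζ}
  component: {θ}
  component: {η, ι}


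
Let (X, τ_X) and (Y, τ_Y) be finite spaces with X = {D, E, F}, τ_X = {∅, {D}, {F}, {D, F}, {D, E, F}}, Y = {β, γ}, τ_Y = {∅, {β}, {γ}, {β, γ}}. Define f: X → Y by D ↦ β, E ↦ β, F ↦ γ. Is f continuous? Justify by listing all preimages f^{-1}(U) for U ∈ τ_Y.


f is NOT continuous.

Compute f^{-1}(U) for each U ∈ τ_Y:
  U = ∅: f^{-1}(U) = ∅ ∈ τ_X ✓.
  U = {β}: f^{-1}(U) = {D, E} ∉ τ_X ✗.
  U = {γ}: f^{-1}(U) = {F} ∈ τ_X ✓.
  U = {β, γ}: f^{-1}(U) = {D, E, F} ∈ τ_X ✓.
Found U = {β} with f^{-1}(U) = {D, E} not in τ_X. Therefore f is NOT continuous.


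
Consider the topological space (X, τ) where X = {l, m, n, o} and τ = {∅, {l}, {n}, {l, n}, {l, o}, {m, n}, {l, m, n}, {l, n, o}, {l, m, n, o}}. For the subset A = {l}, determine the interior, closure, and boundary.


int(A) = {l}, cl(A) = {l, o}, ∂A = {o}.

Closed sets in (X, τ) are complements of opens:
  closed(X, τ) = {∅, {m}, {o}, {l, o}, {m, n}, {m, o}, {l, m, o}, {m, n, o}, {l, m, n, o}}.
int(A) = ⋃ {U ∈ τ : U ⊆ A}. Opens contained in A: ∅, {l}.
Taking the union of these: int(A) = {l}.
cl(A) = ⋂ {C closed : A ⊆ C}. Closed sets containing A: {l, o}, {l, m, o}, {l, m, n, o}.
Intersecting these: cl(A) = {l, o}.
∂A = cl(A) ∖ int(A) = {l, o} ∖ {l} = {o}.


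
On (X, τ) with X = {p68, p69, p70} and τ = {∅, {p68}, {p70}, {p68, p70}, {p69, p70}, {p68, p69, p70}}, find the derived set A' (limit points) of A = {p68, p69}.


A' = ∅

For each x ∈ X, list the open sets U ∈ τ with x ∈ U, then check whether U ∩ (A ∖ {x}) ≠ ∅ for every such U.
  x = p68: open {p68} ∋ x has {p68} ∩ (A ∖ {p68}) = ∅, so x is NOT a limit point.
  x = p69: open {p69, p70} ∋ x has {p69, p70} ∩ (A ∖ {p69}) = ∅, so x is NOT a limit point.
  x = p70: open {p70} ∋ x has {p70} ∩ (A ∖ {p70}) = ∅, so x is NOT a limit point.
Collecting: A' = ∅.


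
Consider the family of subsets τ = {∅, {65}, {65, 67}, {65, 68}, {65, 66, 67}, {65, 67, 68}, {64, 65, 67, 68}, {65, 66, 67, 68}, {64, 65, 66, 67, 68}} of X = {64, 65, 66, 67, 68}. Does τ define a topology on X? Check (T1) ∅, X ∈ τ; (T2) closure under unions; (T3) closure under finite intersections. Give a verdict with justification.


τ IS a topology on X.

Axiom (T1): ∅ ∈ τ? Yes; X ∈ τ? Yes.
Axiom (T2/T3): check pairwise unions and intersections of members of τ.
All pairwise intersections and unions checked — each lies in τ. Therefore τ satisfies (T1), (T2), (T3): it IS a topology on X.


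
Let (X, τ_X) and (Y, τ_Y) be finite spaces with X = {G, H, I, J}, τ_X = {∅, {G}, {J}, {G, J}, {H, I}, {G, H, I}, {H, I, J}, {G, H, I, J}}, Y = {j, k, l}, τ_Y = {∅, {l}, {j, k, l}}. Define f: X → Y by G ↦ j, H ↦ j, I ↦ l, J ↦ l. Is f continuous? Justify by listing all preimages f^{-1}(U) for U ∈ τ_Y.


f is NOT continuous.

Compute f^{-1}(U) for each U ∈ τ_Y:
  U = ∅: f^{-1}(U) = ∅ ∈ τ_X ✓.
  U = {l}: f^{-1}(U) = {I, J} ∉ τ_X ✗.
  U = {j, k, l}: f^{-1}(U) = {G, H, I, J} ∈ τ_X ✓.
Found U = {l} with f^{-1}(U) = {I, J} not in τ_X. Therefore f is NOT continuous.


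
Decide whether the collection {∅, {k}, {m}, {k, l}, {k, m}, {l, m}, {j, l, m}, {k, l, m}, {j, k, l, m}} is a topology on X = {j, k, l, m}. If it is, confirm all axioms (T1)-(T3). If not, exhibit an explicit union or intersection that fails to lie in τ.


τ is NOT a topology on X.

Axiom (T1): ∅ ∈ τ? Yes; X ∈ τ? Yes.
Axiom (T2/T3): check pairwise unions and intersections of members of τ.
Counterexample for (T3): {k, l} ∩ {l, m} = {l} ∉ τ. Therefore τ is NOT a topology.


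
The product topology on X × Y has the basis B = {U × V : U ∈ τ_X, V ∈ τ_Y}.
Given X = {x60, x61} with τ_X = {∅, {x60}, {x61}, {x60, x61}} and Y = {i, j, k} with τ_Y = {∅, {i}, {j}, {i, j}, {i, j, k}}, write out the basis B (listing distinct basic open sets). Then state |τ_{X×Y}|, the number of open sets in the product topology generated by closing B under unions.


Basis B = {∅ × ∅, {x60} × {i}, {x60} × {j}, {x61} × {i}, {x61} × {j}, {x60} × {i, j}, {x60, x61} × {i}, {x60, x61} × {j}, {x61} × {i, j}, {x60} × {i, j, k}, {x61} × {i, j, k}, {x60, x61} × {i, j}, {x60, x61} × {i, j, k}}; |τ_{X×Y}| = 25.

Enumerate products U × V with U ∈ τ_X, V ∈ τ_Y (deduplicated):
  ∅ × ∅ = {} (∅)
  {x60} × {i} = {(x60,i)}
  {x60} × {j} = {(x60,j)}
  {x61} × {i} = {(x61,i)}
  {x61} × {j} = {(x61,j)}
  {x60} × {i, j} = {(x60,i), (x60,j)}
  {x60, x61} × {i} = {(x60,i), (x61,i)}
  {x60, x61} × {j} = {(x60,j), (x61,j)}
  {x61} × {i, j} = {(x61,i), (x61,j)}
  {x60} × {i, j, k} = {(x60,i), (x60,j), (x60,k)}
  {x61} × {i, j, k} = {(x61,i), (x61,j), (x61,k)}
  {x60, x61} × {i, j} = {(x60,i), (x60,j), (x61,i), (x61,j)}
  {x60, x61} × {i, j, k} = {(x60,i), (x60,j), (x60,k), (x61,i), (x61,j), (x61,k)}
These 13 distinct sets form the basis B.
Close under arbitrary unions to get τ_{X×Y}; counting gives |τ_{X×Y}| = 25.


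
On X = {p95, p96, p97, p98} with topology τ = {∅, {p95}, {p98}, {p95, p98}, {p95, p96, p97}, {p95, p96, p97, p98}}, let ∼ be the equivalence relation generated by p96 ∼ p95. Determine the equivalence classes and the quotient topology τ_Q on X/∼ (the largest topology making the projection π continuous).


X/∼ = {[p95=p96], [p97], [p98]}; |τ_Q| = 4.

Equivalence classes: [p95=p96], [p97], [p98].
Quotient map π: X → X/∼ sends p95 ↦ [p95=p96], p96 ↦ [p95=p96], p97 ↦ [p97], p98 ↦ [p98].
For each subset V ⊆ X/∼, compute π^{-1}(V) ⊆ X and check whether π^{-1}(V) ∈ τ. V is open in τ_Q iff π^{-1}(V) ∈ τ.
  V = {}: π^{-1}(V) = ∅ ∈ τ ✓.
  V = {[p95=p96]}: π^{-1}(V) = {p95, p96} ∉ τ ✗.
  V = {[p97]}: π^{-1}(V) = {p97} ∉ τ ✗.
  V = {[p95=p96], [p97]}: π^{-1}(V) = {p95, p96, p97} ∈ τ ✓.
  V = {[p98]}: π^{-1}(V) = {p98} ∈ τ ✓.
  V = {[p95=p96], [p98]}: π^{-1}(V) = {p95, p96, p98} ∉ τ ✗.
  V = {[p97], [p98]}: π^{-1}(V) = {p97, p98} ∉ τ ✗.
  V = {[p95=p96], [p97], [p98]}: π^{-1}(V) = {p95, p96, p97, p98} ∈ τ ✓.
Open sets in the quotient: τ_Q = {{}, {[p95=p96], [p97]}, {[p98]}, {[p95=p96], [p97], [p98]}} (4 elements).


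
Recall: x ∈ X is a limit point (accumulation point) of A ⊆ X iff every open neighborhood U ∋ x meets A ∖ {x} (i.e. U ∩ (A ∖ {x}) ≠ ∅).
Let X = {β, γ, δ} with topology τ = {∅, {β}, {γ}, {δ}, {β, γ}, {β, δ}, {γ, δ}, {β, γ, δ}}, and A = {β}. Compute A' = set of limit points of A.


A' = ∅

For each x ∈ X, list the open sets U ∈ τ with x ∈ U, then check whether U ∩ (A ∖ {x}) ≠ ∅ for every such U.
  x = β: open {β} ∋ x has {β} ∩ (A ∖ {β}) = ∅, so x is NOT a limit point.
  x = γ: open {γ} ∋ x has {γ} ∩ (A ∖ {γ}) = ∅, so x is NOT a limit point.
  x = δ: open {δ} ∋ x has {δ} ∩ (A ∖ {δ}) = ∅, so x is NOT a limit point.
Collecting: A' = ∅.


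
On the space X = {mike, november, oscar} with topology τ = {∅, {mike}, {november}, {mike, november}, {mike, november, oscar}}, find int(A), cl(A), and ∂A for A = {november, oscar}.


int(A) = {november}, cl(A) = {november, oscar}, ∂A = {oscar}.

Closed sets in (X, τ) are complements of opens:
  closed(X, τ) = {∅, {oscar}, {mike, oscar}, {november, oscar}, {mike, november, oscar}}.
int(A) = ⋃ {U ∈ τ : U ⊆ A}. Opens contained in A: ∅, {november}.
Taking the union of these: int(A) = {november}.
cl(A) = ⋂ {C closed : A ⊆ C}. Closed sets containing A: {november, oscar}, {mike, november, oscar}.
Intersecting these: cl(A) = {november, oscar}.
∂A = cl(A) ∖ int(A) = {november, oscar} ∖ {november} = {oscar}.


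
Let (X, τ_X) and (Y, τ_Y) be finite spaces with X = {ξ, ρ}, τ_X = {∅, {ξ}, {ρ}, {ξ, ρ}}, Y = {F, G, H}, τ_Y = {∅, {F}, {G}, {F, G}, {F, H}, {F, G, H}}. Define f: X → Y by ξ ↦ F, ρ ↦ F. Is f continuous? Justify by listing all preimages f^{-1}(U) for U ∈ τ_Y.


f IS continuous.

Compute f^{-1}(U) for each U ∈ τ_Y:
  U = ∅: f^{-1}(U) = ∅ ∈ τ_X ✓.
  U = {F}: f^{-1}(U) = {ξ, ρ} ∈ τ_X ✓.
  U = {G}: f^{-1}(U) = ∅ ∈ τ_X ✓.
  U = {F, G}: f^{-1}(U) = {ξ, ρ} ∈ τ_X ✓.
  U = {F, H}: f^{-1}(U) = {ξ, ρ} ∈ τ_X ✓.
  U = {F, G, H}: f^{-1}(U) = {ξ, ρ} ∈ τ_X ✓.
Every preimage lies in τ_X, so f IS continuous.


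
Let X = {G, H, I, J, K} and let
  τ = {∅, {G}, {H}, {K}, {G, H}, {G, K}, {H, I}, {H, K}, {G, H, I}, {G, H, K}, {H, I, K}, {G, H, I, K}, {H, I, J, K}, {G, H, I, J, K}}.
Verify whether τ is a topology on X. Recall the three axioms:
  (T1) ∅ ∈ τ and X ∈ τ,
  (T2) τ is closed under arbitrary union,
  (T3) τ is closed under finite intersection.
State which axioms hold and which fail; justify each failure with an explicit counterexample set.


τ IS a topology on X.

Axiom (T1): ∅ ∈ τ? Yes; X ∈ τ? Yes.
Axiom (T2/T3): check pairwise unions and intersections of members of τ.
All pairwise intersections and unions checked — each lies in τ. Therefore τ satisfies (T1), (T2), (T3): it IS a topology on X.


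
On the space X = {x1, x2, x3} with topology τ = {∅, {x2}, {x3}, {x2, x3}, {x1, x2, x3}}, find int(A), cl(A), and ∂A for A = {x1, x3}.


int(A) = {x3}, cl(A) = {x1, x3}, ∂A = {x1}.

Closed sets in (X, τ) are complements of opens:
  closed(X, τ) = {∅, {x1}, {x1, x2}, {x1, x3}, {x1, x2, x3}}.
int(A) = ⋃ {U ∈ τ : U ⊆ A}. Opens contained in A: ∅, {x3}.
Taking the union of these: int(A) = {x3}.
cl(A) = ⋂ {C closed : A ⊆ C}. Closed sets containing A: {x1, x3}, {x1, x2, x3}.
Intersecting these: cl(A) = {x1, x3}.
∂A = cl(A) ∖ int(A) = {x1, x3} ∖ {x3} = {x1}.


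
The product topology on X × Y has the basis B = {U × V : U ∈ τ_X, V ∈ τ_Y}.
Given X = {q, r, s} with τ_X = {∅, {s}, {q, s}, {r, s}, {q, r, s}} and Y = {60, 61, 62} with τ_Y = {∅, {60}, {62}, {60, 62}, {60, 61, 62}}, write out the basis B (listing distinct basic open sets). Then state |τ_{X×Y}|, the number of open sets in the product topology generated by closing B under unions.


Basis B = {∅ × ∅, {s} × {60}, {s} × {62}, {q, s} × {60}, {q, s} × {62}, {r, s} × {60}, {r, s} × {62}, {s} × {60, 62}, {q, r, s} × {60}, {q, r, s} × {62}, {s} × {60, 61, 62}, {q, s} × {60, 62}, {r, s} × {60, 62}, {q, s} × {60, 61, 62}, {q, r, s} × {60, 62}, {r, s} × {60, 61, 62}, {q, r, s} × {60, 61, 62}}; |τ_{X×Y}| = 50.

Enumerate products U × V with U ∈ τ_X, V ∈ τ_Y (deduplicated):
  ∅ × ∅ = {} (∅)
  {s} × {60} = {(s,60)}
  {s} × {62} = {(s,62)}
  {q, s} × {60} = {(q,60), (s,60)}
  {q, s} × {62} = {(q,62), (s,62)}
  {r, s} × {60} = {(r,60), (s,60)}
  {r, s} × {62} = {(r,62), (s,62)}
  {s} × {60, 62} = {(s,60), (s,62)}
  {q, r, s} × {60} = {(q,60), (r,60), (s,60)}
  {q, r, s} × {62} = {(q,62), (r,62), (s,62)}
  {s} × {60, 61, 62} = {(s,60), (s,61), (s,62)}
  {q, s} × {60, 62} = {(q,60), (q,62), (s,60), (s,62)}
  {r, s} × {60, 62} = {(r,60), (r,62), (s,60), (s,62)}
  {q, s} × {60, 61, 62} = {(q,60), (q,61), (q,62), (s,60), (s,61), (s,62)}
  {q, r, s} × {60, 62} = {(q,60), (q,62), (r,60), (r,62), (s,60), (s,62)}
  {r, s} × {60, 61, 62} = {(r,60), (r,61), (r,62), (s,60), (s,61), (s,62)}
  {q, r, s} × {60, 61, 62} = {(q,60), (q,61), (q,62), (r,60), (r,61), (r,62), (s,60), (s,61), (s,62)}
These 17 distinct sets form the basis B.
Close under arbitrary unions to get τ_{X×Y}; counting gives |τ_{X×Y}| = 50.


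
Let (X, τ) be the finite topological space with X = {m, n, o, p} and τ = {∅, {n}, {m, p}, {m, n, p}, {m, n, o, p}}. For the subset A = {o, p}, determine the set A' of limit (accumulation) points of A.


A' = {m, o}

For each x ∈ X, list the open sets U ∈ τ with x ∈ U, then check whether U ∩ (A ∖ {x}) ≠ ∅ for every such U.
  x = m: opens ∋ x are {m, p}, {m, n, p}, {m, n, o, p}; each meets A ∖ {m}, so x IS a limit point.
  x = n: open {n} ∋ x has {n} ∩ (A ∖ {n}) = ∅, so x is NOT a limit point.
  x = o: opens ∋ x are {m, n, o, p}; each meets A ∖ {o}, so x IS a limit point.
  x = p: open {m, p} ∋ x has {m, p} ∩ (A ∖ {p}) = ∅, so x is NOT a limit point.
Collecting: A' = {m, o}.


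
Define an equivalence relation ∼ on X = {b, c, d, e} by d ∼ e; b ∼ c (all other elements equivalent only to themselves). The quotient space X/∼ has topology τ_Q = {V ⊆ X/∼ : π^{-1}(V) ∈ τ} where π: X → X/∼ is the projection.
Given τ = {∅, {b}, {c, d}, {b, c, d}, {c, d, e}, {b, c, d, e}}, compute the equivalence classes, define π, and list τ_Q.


X/∼ = {[b=c], [d=e]}; |τ_Q| = 2.

Equivalence classes: [b=c], [d=e].
Quotient map π: X → X/∼ sends b ↦ [b=c], c ↦ [b=c], d ↦ [d=e], e ↦ [d=e].
For each subset V ⊆ X/∼, compute π^{-1}(V) ⊆ X and check whether π^{-1}(V) ∈ τ. V is open in τ_Q iff π^{-1}(V) ∈ τ.
  V = {}: π^{-1}(V) = ∅ ∈ τ ✓.
  V = {[b=c]}: π^{-1}(V) = {b, c} ∉ τ ✗.
  V = {[d=e]}: π^{-1}(V) = {d, e} ∉ τ ✗.
  V = {[b=c], [d=e]}: π^{-1}(V) = {b, c, d, e} ∈ τ ✓.
Open sets in the quotient: τ_Q = {{}, {[b=c], [d=e]}} (2 elements).


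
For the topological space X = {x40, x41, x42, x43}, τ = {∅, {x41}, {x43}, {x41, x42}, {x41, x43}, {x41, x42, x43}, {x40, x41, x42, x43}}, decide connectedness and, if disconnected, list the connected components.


(X, τ) is connected.

Find clopen sets (U ∈ τ with X ∖ U ∈ τ):
  U = ∅, X ∖ U = {x40, x41, x42, x43} — both open, so U is clopen.
  U = {x40, x41, x42, x43}, X ∖ U = ∅ — both open, so U is clopen.
Only trivial clopens (∅ and X) exist, so (X, τ) is connected.
Compute connected components by grouping points that agree on all clopens:
  component: {x40, x41, x42, x43}


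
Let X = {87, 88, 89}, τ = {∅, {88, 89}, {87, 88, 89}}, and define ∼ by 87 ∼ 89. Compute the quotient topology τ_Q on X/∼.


X/∼ = {[87=89], [88]}; |τ_Q| = 2.

Equivalence classes: [87=89], [88].
Quotient map π: X → X/∼ sends 87 ↦ [87=89], 88 ↦ [88], 89 ↦ [87=89].
For each subset V ⊆ X/∼, compute π^{-1}(V) ⊆ X and check whether π^{-1}(V) ∈ τ. V is open in τ_Q iff π^{-1}(V) ∈ τ.
  V = {}: π^{-1}(V) = ∅ ∈ τ ✓.
  V = {[87=89]}: π^{-1}(V) = {87, 89} ∉ τ ✗.
  V = {[88]}: π^{-1}(V) = {88} ∉ τ ✗.
  V = {[87=89], [88]}: π^{-1}(V) = {87, 88, 89} ∈ τ ✓.
Open sets in the quotient: τ_Q = {{}, {[87=89], [88]}} (2 elements).


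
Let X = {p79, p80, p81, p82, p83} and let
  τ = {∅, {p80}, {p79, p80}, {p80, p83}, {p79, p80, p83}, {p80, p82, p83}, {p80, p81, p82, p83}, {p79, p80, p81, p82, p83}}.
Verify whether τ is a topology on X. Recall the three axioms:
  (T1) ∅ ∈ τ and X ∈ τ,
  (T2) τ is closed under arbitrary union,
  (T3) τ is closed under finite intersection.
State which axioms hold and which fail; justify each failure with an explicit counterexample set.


τ is NOT a topology on X.

Axiom (T1): ∅ ∈ τ? Yes; X ∈ τ? Yes.
Axiom (T2/T3): check pairwise unions and intersections of members of τ.
Counterexample for (T2): {p79, p80} ∪ {p80, p82, p83} = {p79, p80, p82, p83} ∉ τ. Therefore τ is NOT a topology.


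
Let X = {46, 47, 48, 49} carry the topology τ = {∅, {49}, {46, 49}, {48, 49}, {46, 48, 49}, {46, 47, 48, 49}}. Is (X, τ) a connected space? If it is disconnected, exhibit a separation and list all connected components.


(X, τ) is connected.

Find clopen sets (U ∈ τ with X ∖ U ∈ τ):
  U = ∅, X ∖ U = {46, 47, 48, 49} — both open, so U is clopen.
  U = {46, 47, 48, 49}, X ∖ U = ∅ — both open, so U is clopen.
Only trivial clopens (∅ and X) exist, so (X, τ) is connected.
Compute connected components by grouping points that agree on all clopens:
  component: {46, 47, 48, 49}


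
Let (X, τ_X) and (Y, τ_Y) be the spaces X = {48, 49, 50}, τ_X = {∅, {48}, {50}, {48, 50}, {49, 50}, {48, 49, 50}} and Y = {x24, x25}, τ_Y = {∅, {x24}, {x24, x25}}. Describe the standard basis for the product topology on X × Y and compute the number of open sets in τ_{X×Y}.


Basis B = {∅ × ∅, {48} × {x24}, {50} × {x24}, {48} × {x24, x25}, {48, 50} × {x24}, {49, 50} × {x24}, {50} × {x24, x25}, {48, 49, 50} × {x24}, {48, 50} × {x24, x25}, {49, 50} × {x24, x25}, {48, 49, 50} × {x24, x25}}; |τ_{X×Y}| = 18.

Enumerate products U × V with U ∈ τ_X, V ∈ τ_Y (deduplicated):
  ∅ × ∅ = {} (∅)
  {48} × {x24} = {(48,x24)}
  {50} × {x24} = {(50,x24)}
  {48} × {x24, x25} = {(48,x24), (48,x25)}
  {48, 50} × {x24} = {(48,x24), (50,x24)}
  {49, 50} × {x24} = {(49,x24), (50,x24)}
  {50} × {x24, x25} = {(50,x24), (50,x25)}
  {48, 49, 50} × {x24} = {(48,x24), (49,x24), (50,x24)}
  {48, 50} × {x24, x25} = {(48,x24), (48,x25), (50,x24), (50,x25)}
  {49, 50} × {x24, x25} = {(49,x24), (49,x25), (50,x24), (50,x25)}
  {48, 49, 50} × {x24, x25} = {(48,x24), (48,x25), (49,x24), (49,x25), (50,x24), (50,x25)}
These 11 distinct sets form the basis B.
Close under arbitrary unions to get τ_{X×Y}; counting gives |τ_{X×Y}| = 18.


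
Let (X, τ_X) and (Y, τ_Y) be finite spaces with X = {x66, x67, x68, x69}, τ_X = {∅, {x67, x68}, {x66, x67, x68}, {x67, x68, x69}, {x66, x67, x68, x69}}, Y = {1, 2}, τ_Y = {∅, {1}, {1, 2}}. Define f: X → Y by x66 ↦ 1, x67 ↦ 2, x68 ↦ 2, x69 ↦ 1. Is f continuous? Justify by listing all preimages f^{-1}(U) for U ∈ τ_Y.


f is NOT continuous.

Compute f^{-1}(U) for each U ∈ τ_Y:
  U = ∅: f^{-1}(U) = ∅ ∈ τ_X ✓.
  U = {1}: f^{-1}(U) = {x66, x69} ∉ τ_X ✗.
  U = {1, 2}: f^{-1}(U) = {x66, x67, x68, x69} ∈ τ_X ✓.
Found U = {1} with f^{-1}(U) = {x66, x69} not in τ_X. Therefore f is NOT continuous.


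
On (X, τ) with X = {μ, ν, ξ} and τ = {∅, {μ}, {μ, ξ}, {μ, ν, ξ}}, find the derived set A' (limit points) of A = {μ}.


A' = {ν, ξ}

For each x ∈ X, list the open sets U ∈ τ with x ∈ U, then check whether U ∩ (A ∖ {x}) ≠ ∅ for every such U.
  x = μ: open {μ} ∋ x has {μ} ∩ (A ∖ {μ}) = ∅, so x is NOT a limit point.
  x = ν: opens ∋ x are {μ, ν, ξ}; each meets A ∖ {ν}, so x IS a limit point.
  x = ξ: opens ∋ x are {μ, ξ}, {μ, ν, ξ}; each meets A ∖ {ξ}, so x IS a limit point.
Collecting: A' = {ν, ξ}.


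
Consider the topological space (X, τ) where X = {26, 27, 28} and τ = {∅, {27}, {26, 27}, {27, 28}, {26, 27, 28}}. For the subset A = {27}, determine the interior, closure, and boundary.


int(A) = {27}, cl(A) = {26, 27, 28}, ∂A = {26, 28}.

Closed sets in (X, τ) are complements of opens:
  closed(X, τ) = {∅, {26}, {28}, {26, 28}, {26, 27, 28}}.
int(A) = ⋃ {U ∈ τ : U ⊆ A}. Opens contained in A: ∅, {27}.
Taking the union of these: int(A) = {27}.
cl(A) = ⋂ {C closed : A ⊆ C}. Closed sets containing A: {26, 27, 28}.
Intersecting these: cl(A) = {26, 27, 28}.
∂A = cl(A) ∖ int(A) = {26, 27, 28} ∖ {27} = {26, 28}.


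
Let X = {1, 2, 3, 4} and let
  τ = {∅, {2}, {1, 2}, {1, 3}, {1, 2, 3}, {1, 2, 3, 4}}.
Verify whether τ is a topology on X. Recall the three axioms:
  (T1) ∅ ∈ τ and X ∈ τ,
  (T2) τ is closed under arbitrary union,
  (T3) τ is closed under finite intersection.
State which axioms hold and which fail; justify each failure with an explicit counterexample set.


τ is NOT a topology on X.

Axiom (T1): ∅ ∈ τ? Yes; X ∈ τ? Yes.
Axiom (T2/T3): check pairwise unions and intersections of members of τ.
Counterexample for (T3): {1, 2} ∩ {1, 3} = {1} ∉ τ. Therefore τ is NOT a topology.


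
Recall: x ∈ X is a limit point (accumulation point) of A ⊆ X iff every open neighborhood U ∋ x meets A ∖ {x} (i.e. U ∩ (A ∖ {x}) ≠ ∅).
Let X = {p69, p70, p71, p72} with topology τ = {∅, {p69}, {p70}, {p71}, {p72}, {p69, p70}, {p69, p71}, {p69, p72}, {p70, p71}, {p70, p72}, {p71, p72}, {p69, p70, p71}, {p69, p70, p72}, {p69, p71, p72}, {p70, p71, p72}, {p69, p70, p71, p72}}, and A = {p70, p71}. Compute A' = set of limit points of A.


A' = ∅

For each x ∈ X, list the open sets U ∈ τ with x ∈ U, then check whether U ∩ (A ∖ {x}) ≠ ∅ for every such U.
  x = p69: open {p69} ∋ x has {p69} ∩ (A ∖ {p69}) = ∅, so x is NOT a limit point.
  x = p70: open {p70} ∋ x has {p70} ∩ (A ∖ {p70}) = ∅, so x is NOT a limit point.
  x = p71: open {p71} ∋ x has {p71} ∩ (A ∖ {p71}) = ∅, so x is NOT a limit point.
  x = p72: open {p72} ∋ x has {p72} ∩ (A ∖ {p72}) = ∅, so x is NOT a limit point.
Collecting: A' = ∅.


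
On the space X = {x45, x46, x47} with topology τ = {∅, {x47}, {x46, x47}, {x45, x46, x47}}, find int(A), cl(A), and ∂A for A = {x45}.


int(A) = ∅, cl(A) = {x45}, ∂A = {x45}.

Closed sets in (X, τ) are complements of opens:
  closed(X, τ) = {∅, {x45}, {x45, x46}, {x45, x46, x47}}.
int(A) = ⋃ {U ∈ τ : U ⊆ A}. Opens contained in A: ∅.
Taking the union of these: int(A) = ∅.
cl(A) = ⋂ {C closed : A ⊆ C}. Closed sets containing A: {x45}, {x45, x46}, {x45, x46, x47}.
Intersecting these: cl(A) = {x45}.
∂A = cl(A) ∖ int(A) = {x45} ∖ ∅ = {x45}.


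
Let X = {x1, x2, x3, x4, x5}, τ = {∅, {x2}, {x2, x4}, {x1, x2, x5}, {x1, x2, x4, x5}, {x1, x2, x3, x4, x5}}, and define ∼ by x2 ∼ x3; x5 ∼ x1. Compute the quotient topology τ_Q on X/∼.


X/∼ = {[x1=x5], [x2=x3], [x4]}; |τ_Q| = 2.

Equivalence classes: [x1=x5], [x2=x3], [x4].
Quotient map π: X → X/∼ sends x1 ↦ [x1=x5], x2 ↦ [x2=x3], x3 ↦ [x2=x3], x4 ↦ [x4], x5 ↦ [x1=x5].
For each subset V ⊆ X/∼, compute π^{-1}(V) ⊆ X and check whether π^{-1}(V) ∈ τ. V is open in τ_Q iff π^{-1}(V) ∈ τ.
  V = {}: π^{-1}(V) = ∅ ∈ τ ✓.
  V = {[x1=x5]}: π^{-1}(V) = {x1, x5} ∉ τ ✗.
  V = {[x2=x3]}: π^{-1}(V) = {x2, x3} ∉ τ ✗.
  V = {[x1=x5], [x2=x3]}: π^{-1}(V) = {x1, x2, x3, x5} ∉ τ ✗.
  V = {[x4]}: π^{-1}(V) = {x4} ∉ τ ✗.
  V = {[x1=x5], [x4]}: π^{-1}(V) = {x1, x4, x5} ∉ τ ✗.
  V = {[x2=x3], [x4]}: π^{-1}(V) = {x2, x3, x4} ∉ τ ✗.
  V = {[x1=x5], [x2=x3], [x4]}: π^{-1}(V) = {x1, x2, x3, x4, x5} ∈ τ ✓.
Open sets in the quotient: τ_Q = {{}, {[x1=x5], [x2=x3], [x4]}} (2 elements).


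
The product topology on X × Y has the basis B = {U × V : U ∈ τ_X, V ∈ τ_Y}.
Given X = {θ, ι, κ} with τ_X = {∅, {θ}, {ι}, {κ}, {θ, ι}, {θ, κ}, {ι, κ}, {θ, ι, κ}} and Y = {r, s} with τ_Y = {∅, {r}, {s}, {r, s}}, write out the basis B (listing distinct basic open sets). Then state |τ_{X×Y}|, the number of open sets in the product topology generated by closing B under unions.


Basis B = {∅ × ∅, {θ} × {r}, {θ} × {s}, {ι} × {r}, {ι} × {s}, {κ} × {r}, {κ} × {s}, {θ} × {r, s}, {θ, ι} × {r}, {θ, κ} × {r}, {θ, ι} × {s}, {θ, κ} × {s}, {ι} × {r, s}, {ι, κ} × {r}, {ι, κ} × {s}, {κ} × {r, s}, {θ, ι, κ} × {r}, {θ, ι, κ} × {s}, {θ, ι} × {r, s}, {θ, κ} × {r, s}, {ι, κ} × {r, s}, {θ, ι, κ} × {r, s}}; |τ_{X×Y}| = 64.

Enumerate products U × V with U ∈ τ_X, V ∈ τ_Y (deduplicated):
  ∅ × ∅ = {} (∅)
  {θ} × {r} = {(θ,r)}
  {θ} × {s} = {(θ,s)}
  {ι} × {r} = {(ι,r)}
  {ι} × {s} = {(ι,s)}
  {κ} × {r} = {(κ,r)}
  {κ} × {s} = {(κ,s)}
  {θ} × {r, s} = {(θ,r), (θ,s)}
  {θ, ι} × {r} = {(θ,r), (ι,r)}
  {θ, κ} × {r} = {(θ,r), (κ,r)}
  {θ, ι} × {s} = {(θ,s), (ι,s)}
  {θ, κ} × {s} = {(θ,s), (κ,s)}
  {ι} × {r, s} = {(ι,r), (ι,s)}
  {ι, κ} × {r} = {(ι,r), (κ,r)}
  {ι, κ} × {s} = {(ι,s), (κ,s)}
  {κ} × {r, s} = {(κ,r), (κ,s)}
  {θ, ι, κ} × {r} = {(θ,r), (ι,r), (κ,r)}
  {θ, ι, κ} × {s} = {(θ,s), (ι,s), (κ,s)}
  {θ, ι} × {r, s} = {(θ,r), (θ,s), (ι,r), (ι,s)}
  {θ, κ} × {r, s} = {(θ,r), (θ,s), (κ,r), (κ,s)}
  {ι, κ} × {r, s} = {(ι,r), (ι,s), (κ,r), (κ,s)}
  {θ, ι, κ} × {r, s} = {(θ,r), (θ,s), (ι,r), (ι,s), (κ,r), (κ,s)}
These 22 distinct sets form the basis B.
Close under arbitrary unions to get τ_{X×Y}; counting gives |τ_{X×Y}| = 64.
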